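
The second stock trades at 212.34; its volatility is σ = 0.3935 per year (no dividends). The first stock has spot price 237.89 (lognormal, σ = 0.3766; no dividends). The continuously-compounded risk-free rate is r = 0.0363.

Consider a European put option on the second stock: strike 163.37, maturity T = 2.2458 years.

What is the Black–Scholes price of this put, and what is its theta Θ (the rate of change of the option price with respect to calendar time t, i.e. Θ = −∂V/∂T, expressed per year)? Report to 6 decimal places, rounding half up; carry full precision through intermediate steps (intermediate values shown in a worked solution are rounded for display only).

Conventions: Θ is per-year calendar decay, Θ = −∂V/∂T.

price = 17.869328
Θ = -5.452935

σ√T = 0.3935·√2.2458 = 0.589699
d₁ = (ln(S/K) + (r+σ²/2)T) / (σ√T) = (ln(212.34/163.37) + (0.0363+0.3935²/2)·2.2458) / 0.589699 = (0.262171 + 0.255395) / 0.589699 = 0.877679
d₂ = d₁ − σ√T = 0.877679 − 0.589699 = 0.287980
e^{−rT} = 0.921712
N(−d₁) = 0.190059,  N(−d₂) = 0.386681
Put price V = K·e^{−rT}·N(−d₂) − S·N(−d₁) = 58.226469 − 40.357141 = 17.869328
φ(d₁) = (1/√(2π))·e^{−d₁²/2} = 0.271417
Θ = −S·φ(d₁)·σ/(2√T) + r·K·e^{−rT}·N(−d₂) = −7.566556 + 2.113621 = -5.452935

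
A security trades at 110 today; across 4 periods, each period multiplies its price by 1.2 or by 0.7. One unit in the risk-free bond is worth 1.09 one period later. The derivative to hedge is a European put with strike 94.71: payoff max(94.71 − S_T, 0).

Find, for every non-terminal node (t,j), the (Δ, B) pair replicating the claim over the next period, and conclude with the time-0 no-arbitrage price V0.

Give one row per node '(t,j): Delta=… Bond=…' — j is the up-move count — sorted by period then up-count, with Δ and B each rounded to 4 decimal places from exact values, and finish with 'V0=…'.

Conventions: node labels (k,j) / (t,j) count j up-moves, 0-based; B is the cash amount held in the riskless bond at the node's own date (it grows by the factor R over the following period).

Since d<R<u, set p* = (R−d)/(u−d) = 0.7800; price each node as the discounted p*-expectation of its children.
Expiry values: V(4,0)=68.2990, V(4,1)=49.4340, V(4,2)=17.0940, V(4,3)=0.0000, V(4,4)=0.0000
  t=3,j=0: stock 37.7300 → up 45.2760 (V=49.4340), down 26.4110 (V=68.2990). Price 49.1599; hedge Δ=-1.0000, bond B=86.8899.
  t=3,j=1: stock 64.6800 → up 77.6160 (V=17.0940), down 45.2760 (V=49.4340). Price 22.2099; hedge Δ=-1.0000, bond B=86.8899.
  t=3,j=2: stock 110.8800 → up 133.0560 (V=0.0000), down 77.6160 (V=17.0940). Price 3.4502; hedge Δ=-0.3083, bond B=37.6382.
  t=3,j=3: stock 190.0800 → up 228.0960 (V=0.0000), down 133.0560 (V=0.0000). Price 0.0000; hedge Δ=0.0000, bond B=0.0000.
  t=2,j=0: stock 53.9000 → up 64.6800 (V=22.2099), down 37.7300 (V=49.1599). Price 25.8155; hedge Δ=-1.0000, bond B=79.7155.
  t=2,j=1: stock 92.4000 → up 110.8800 (V=3.4502), down 64.6800 (V=22.2099). Price 6.9517; hedge Δ=-0.4061, bond B=44.4711.
  t=2,j=2: stock 158.4000 → up 190.0800 (V=0.0000), down 110.8800 (V=3.4502). Price 0.6964; hedge Δ=-0.0436, bond B=7.5967.
  t=1,j=0: stock 77.0000 → up 92.4000 (V=6.9517), down 53.9000 (V=25.8155). Price 10.1851; hedge Δ=-0.4900, bond B=47.9128.
  t=1,j=1: stock 132.0000 → up 158.4000 (V=0.6964), down 92.4000 (V=6.9517). Price 1.9014; hedge Δ=-0.0948, bond B=14.4120.
  t=0,j=0: stock 110.0000 → up 132.0000 (V=1.9014), down 77.0000 (V=10.1851). Price 3.4163; hedge Δ=-0.1506, bond B=19.9836.
Sanity check at the root: Δ(0,0)·S0 + B(0,0) reproduces V0 = 3.4163.

(0,0): Delta=-0.1506 Bond=19.9836
(1,0): Delta=-0.4900 Bond=47.9128
(1,1): Delta=-0.0948 Bond=14.4120
(2,0): Delta=-1.0000 Bond=79.7155
(2,1): Delta=-0.4061 Bond=44.4711
(2,2): Delta=-0.0436 Bond=7.5967
(3,0): Delta=-1.0000 Bond=86.8899
(3,1): Delta=-1.0000 Bond=86.8899
(3,2): Delta=-0.3083 Bond=37.6382
(3,3): Delta=0.0000 Bond=0.0000
V0=3.4163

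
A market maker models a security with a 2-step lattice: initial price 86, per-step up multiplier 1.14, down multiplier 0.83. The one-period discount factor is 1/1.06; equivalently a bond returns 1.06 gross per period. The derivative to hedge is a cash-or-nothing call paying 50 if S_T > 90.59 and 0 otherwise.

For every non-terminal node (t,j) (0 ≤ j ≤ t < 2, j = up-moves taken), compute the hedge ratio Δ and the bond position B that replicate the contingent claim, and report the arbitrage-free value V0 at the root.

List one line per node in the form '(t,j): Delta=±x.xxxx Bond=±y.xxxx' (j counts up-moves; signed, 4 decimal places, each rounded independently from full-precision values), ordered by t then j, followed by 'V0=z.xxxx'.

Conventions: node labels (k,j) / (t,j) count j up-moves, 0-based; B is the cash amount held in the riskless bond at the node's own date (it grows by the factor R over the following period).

Under the risk-neutral measure, an up-move has probability p* = (R−d)/(u−d) = 0.7419 and values discount at R = 1.06.
Expiry values: V(2,0)=0.0000, V(2,1)=0.0000, V(2,2)=50.0000
Node (1,0) S=71.3800: V=(p*·0.0000+(1−p*)·0.0000)/1.06=0.0000; Δ=(0.0000−0.0000)/(81.3732−59.2454)=0.0000; B=V−Δ·S=0.0000
Node (1,1) S=98.0400: V=(p*·50.0000+(1−p*)·0.0000)/1.06=34.9970; Δ=(50.0000−0.0000)/(111.7656−81.3732)=1.6451; B=V−Δ·S=-126.2934
Node (0,0) S=86.0000: V=(p*·34.9970+(1−p*)·0.0000)/1.06=24.4957; Δ=(34.9970−0.0000)/(98.0400−71.3800)=1.3127; B=V−Δ·S=-88.3977
Check: Δ(0,0)·S0 + B(0,0) = 24.4957 = V0.

(0,0): Delta=1.3127 Bond=-88.3977
(1,0): Delta=0.0000 Bond=0.0000
(1,1): Delta=1.6451 Bond=-126.2934
V0=24.4957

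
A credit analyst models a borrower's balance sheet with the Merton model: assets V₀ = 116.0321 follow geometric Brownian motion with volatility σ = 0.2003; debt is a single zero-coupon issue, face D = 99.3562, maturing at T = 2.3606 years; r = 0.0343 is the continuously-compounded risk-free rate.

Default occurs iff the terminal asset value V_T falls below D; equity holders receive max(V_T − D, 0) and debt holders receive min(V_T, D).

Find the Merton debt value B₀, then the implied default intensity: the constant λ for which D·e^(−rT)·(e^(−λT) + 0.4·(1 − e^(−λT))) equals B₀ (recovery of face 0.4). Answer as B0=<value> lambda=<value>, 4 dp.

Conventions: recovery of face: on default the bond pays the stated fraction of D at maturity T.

B0=87.6169 lambda=0.0321

Work the structural quantities from V₀ = 116.0321 against face 99.3562:
d₁ = [ln(V₀/D) + (r + σ²/2)T] / (σ√T)
   = [ln(116.0321/99.3562) + (0.0343 + 0.5·0.2003²)·2.3606] / (0.2003·√2.3606)
   = [0.155156 + 0.128322] / 0.307746 = 0.921143
d₂ = d₁ − σ√T = 0.921143 − 0.307746 = 0.613397
N(d₁) = 0.821512,  N(d₂) = 0.730193,  e^(−rT) = 0.922223
E₀ = V₀·N(d₁) − D·e^(−rT)·N(d₂)
   = 116.0321·0.821512 − 99.3562·0.922223·0.730193 = 28.415246
B₀ = V₀ − E₀ = 116.0321 − 28.415246 = 87.616854
e^(−λT) = (B₀·e^(rT)/D − 0.4)/(1 − 0.4) = (87.6169·1.084337/99.3562 − 0.4)/0.6 = 0.92703075
λ = −ln(0.92703075)/2.3606 = 0.032097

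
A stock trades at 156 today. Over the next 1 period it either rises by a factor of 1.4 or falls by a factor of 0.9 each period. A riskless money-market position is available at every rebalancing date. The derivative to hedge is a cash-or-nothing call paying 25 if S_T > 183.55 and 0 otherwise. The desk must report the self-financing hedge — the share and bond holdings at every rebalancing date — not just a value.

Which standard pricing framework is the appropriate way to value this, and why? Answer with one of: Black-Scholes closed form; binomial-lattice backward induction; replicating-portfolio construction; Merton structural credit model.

Key observation: a price alone would not answer the question — the per-node share/bond construction on the spot-156, 1.4/0.9 tree is required, and only the replicating-portfolio method yields it.

framework: replicating-portfolio construction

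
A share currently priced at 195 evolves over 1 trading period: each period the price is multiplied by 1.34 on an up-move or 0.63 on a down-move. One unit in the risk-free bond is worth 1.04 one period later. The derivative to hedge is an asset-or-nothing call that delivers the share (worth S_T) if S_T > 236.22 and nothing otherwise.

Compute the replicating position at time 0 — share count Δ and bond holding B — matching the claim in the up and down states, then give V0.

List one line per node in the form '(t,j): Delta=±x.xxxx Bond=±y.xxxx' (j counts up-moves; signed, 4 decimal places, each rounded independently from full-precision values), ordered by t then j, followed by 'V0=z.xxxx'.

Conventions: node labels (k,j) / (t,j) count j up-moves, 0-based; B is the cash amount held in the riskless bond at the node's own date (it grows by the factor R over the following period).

No-arbitrage ⇒ martingale measure with p* = (R−d)/(u−d) = 0.5775.
At maturity the claim pays: V(1,0)=0.0000, V(1,1)=261.3000
  t=0,j=0: stock 195.0000 → up 261.3000 (V=261.3000), down 122.8500 (V=0.0000). Price 145.0880; hedge Δ=1.8873, bond B=-222.9401.
Verification: the root portfolio costs Δ(0,0)·S0 + B(0,0) = 145.0880, matching V0.

(0,0): Delta=1.8873 Bond=-222.9401
V0=145.0880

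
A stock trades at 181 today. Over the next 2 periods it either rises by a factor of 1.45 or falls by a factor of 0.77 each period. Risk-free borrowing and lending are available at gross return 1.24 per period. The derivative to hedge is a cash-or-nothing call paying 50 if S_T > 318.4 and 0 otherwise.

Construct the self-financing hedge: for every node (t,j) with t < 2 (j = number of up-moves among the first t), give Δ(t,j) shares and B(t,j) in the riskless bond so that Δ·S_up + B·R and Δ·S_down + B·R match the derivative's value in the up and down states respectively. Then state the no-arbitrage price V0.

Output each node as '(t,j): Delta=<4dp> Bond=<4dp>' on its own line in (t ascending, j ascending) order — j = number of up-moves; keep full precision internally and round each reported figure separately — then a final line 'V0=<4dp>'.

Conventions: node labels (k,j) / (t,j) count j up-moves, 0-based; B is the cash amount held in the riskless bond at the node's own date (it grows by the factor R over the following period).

(0,0): Delta=0.2264 Bond=-25.4506
(1,0): Delta=0.0000 Bond=0.0000
(1,1): Delta=0.2802 Bond=-45.6594
V0=15.5348

No-arbitrage ⇒ martingale measure with p* = (R−d)/(u−d) = 0.6912.
Expiry values: V(2,0)=0.0000, V(2,1)=0.0000, V(2,2)=50.0000
Node (1,0) S=139.3700: V=(p*·0.0000+(1−p*)·0.0000)/1.24=0.0000; Δ=(0.0000−0.0000)/(202.0865−107.3149)=0.0000; B=V−Δ·S=0.0000
Node (1,1) S=262.4500: V=(p*·50.0000+(1−p*)·0.0000)/1.24=27.8700; Δ=(50.0000−0.0000)/(380.5525−202.0865)=0.2802; B=V−Δ·S=-45.6594
Node (0,0) S=181.0000: V=(p*·27.8700+(1−p*)·0.0000)/1.24=15.5348; Δ=(27.8700−0.0000)/(262.4500−139.3700)=0.2264; B=V−Δ·S=-25.4506
Sanity check at the root: Δ(0,0)·S0 + B(0,0) reproduces V0 = 15.5348.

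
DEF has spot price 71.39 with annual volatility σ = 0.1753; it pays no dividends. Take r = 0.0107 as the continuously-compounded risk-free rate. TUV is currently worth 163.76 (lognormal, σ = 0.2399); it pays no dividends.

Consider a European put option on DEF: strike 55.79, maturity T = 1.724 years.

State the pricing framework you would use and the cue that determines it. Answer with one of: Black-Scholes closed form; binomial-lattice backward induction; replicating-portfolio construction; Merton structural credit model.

Key observation: the instrument is a plain European put (strike 55.79) on a lognormal asset; the exact continuous-time formula applies directly.

framework: Black-Scholes closed form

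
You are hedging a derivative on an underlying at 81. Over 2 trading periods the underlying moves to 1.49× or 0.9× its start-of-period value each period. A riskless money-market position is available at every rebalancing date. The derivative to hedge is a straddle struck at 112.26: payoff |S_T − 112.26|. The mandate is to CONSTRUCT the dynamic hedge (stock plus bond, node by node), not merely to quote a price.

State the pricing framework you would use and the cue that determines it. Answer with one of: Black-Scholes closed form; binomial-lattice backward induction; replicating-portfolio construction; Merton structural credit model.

Key observation: a price alone would not answer the question — the per-node share/bond construction on the spot-81, 1.49/0.9 tree is required, and only the replicating-portfolio method yields it.

framework: replicating-portfolio construction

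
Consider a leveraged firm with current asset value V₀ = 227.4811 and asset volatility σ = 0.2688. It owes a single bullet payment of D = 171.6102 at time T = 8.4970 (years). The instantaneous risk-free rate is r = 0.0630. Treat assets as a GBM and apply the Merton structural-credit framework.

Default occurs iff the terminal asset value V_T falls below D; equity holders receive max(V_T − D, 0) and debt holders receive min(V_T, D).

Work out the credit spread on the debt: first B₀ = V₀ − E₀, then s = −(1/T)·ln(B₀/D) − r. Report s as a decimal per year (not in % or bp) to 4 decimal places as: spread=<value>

With assets at 227.4811 and a single debt payment of 171.6102 at 8.4970 years:
d₁ = [ln(V₀/D) + (r + σ²/2)T] / (σ√T)
   = [ln(227.4811/171.6102) + (0.0630 + 0.5·0.2688²)·8.4970] / (0.2688·√8.4970)
   = [0.281842 + 0.842280] / 0.783542 = 1.434667
d₂ = d₁ − σ√T = 1.434667 − 0.783542 = 0.651125
N(d₁) = 0.924309,  N(d₂) = 0.742517,  e^(−rT) = 0.585487
E₀ = V₀·N(d₁) − D·e^(−rT)·N(d₂)
   = 227.4811·0.924309 − 171.6102·0.585487·0.742517 = 135.657985
B₀ = V₀ − E₀ = 227.4811 − 135.657985 = 91.823115
spread = −(1/T)·ln(B₀/D) − r = −(1/8.4970)·ln(91.823115/171.6102) − 0.0630 = 0.01059792

spread=0.0106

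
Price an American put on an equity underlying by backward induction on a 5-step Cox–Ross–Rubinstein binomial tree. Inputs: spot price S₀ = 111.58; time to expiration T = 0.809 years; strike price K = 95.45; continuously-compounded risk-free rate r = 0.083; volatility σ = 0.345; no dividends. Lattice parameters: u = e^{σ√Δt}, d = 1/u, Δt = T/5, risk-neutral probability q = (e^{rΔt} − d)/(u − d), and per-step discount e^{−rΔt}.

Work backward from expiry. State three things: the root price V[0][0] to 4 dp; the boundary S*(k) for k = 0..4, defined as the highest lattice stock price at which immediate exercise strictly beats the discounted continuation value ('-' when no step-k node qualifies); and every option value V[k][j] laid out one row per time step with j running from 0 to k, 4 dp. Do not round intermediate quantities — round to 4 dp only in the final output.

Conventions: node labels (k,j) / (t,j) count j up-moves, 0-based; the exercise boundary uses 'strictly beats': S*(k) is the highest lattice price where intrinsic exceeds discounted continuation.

params: Δt=0.16180 u=1.14886 d=0.87042 q=0.51392 e^(-rΔt)=0.98666
t_5 payoffs: 39.7003 21.8666 0.0000 0.0000 0.0000 0.0000
t_4: node(4,0) S=64.0488 payoff=31.4012 vs cont=30.1279 → 31.4012 [stop]  node(4,1) S=84.5374 payoff=10.9126 vs cont=10.4872 → 10.9126 [stop]  node(4,2) S=111.5800 payoff=0.0000 vs cont=0.0000 → 0.0000 [wait]  node(4,3) S=147.2733 payoff=0.0000 vs cont=0.0000 → 0.0000 [wait]  node(4,4) S=194.3845 payoff=0.0000 vs cont=0.0000 → 0.0000 [wait]  ⇒ S*(4)=84.5374
t_3: node(3,0) S=73.5834 payoff=21.8666 vs cont=20.5933 → 21.8666 [stop]  node(3,1) S=97.1220 payoff=0.0000 vs cont=5.2337 → 5.2337 [wait]  node(3,2) S=128.1903 payoff=0.0000 vs cont=0.0000 → 0.0000 [wait]  node(3,3) S=169.1971 payoff=0.0000 vs cont=0.0000 → 0.0000 [wait]  ⇒ S*(3)=73.5834
t_2: node(2,0) S=84.5374 payoff=10.9126 vs cont=13.1410 → 13.1410 [wait]  node(2,1) S=111.5800 payoff=0.0000 vs cont=2.5101 → 2.5101 [wait]  node(2,2) S=147.2733 payoff=0.0000 vs cont=0.0000 → 0.0000 [wait]  ⇒ S*(2)=-
t_1: node(1,0) S=97.1220 payoff=0.0000 vs cont=7.5751 → 7.5751 [wait]  node(1,1) S=128.1903 payoff=0.0000 vs cont=1.2038 → 1.2038 [wait]  ⇒ S*(1)=-
t_0: node(0,0) S=111.5800 payoff=0.0000 vs cont=4.2434 → 4.2434 [wait]  ⇒ S*(0)=-

price = 4.2434
boundary = - - - 73.5834 84.5374
tree:
4.2434
7.5751 1.2038
13.1410 2.5101 0.0000
21.8666 5.2337 0.0000 0.0000
31.4012 10.9126 0.0000 0.0000 0.0000
39.7003 21.8666 0.0000 0.0000 0.0000 0.0000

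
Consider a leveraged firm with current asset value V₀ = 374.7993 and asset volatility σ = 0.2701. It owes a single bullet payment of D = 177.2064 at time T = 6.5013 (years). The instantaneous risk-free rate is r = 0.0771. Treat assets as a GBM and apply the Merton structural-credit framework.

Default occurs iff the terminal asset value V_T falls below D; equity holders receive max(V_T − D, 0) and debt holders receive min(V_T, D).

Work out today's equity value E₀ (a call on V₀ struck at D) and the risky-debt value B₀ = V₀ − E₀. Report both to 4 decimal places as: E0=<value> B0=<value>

E0=269.2648 B0=105.5345

Work the structural quantities from V₀ = 374.7993 against face 177.2064:
d₁ = [ln(V₀/D) + (r + σ²/2)T] / (σ√T)
   = [ln(374.7993/177.2064) + (0.0771 + 0.5·0.2701²)·6.5013] / (0.2701·√6.5013)
   = [0.749076 + 0.738398] / 0.688691 = 2.159855
d₂ = d₁ − σ√T = 2.159855 − 0.688691 = 1.471164
N(d₁) = 0.984608,  N(d₂) = 0.929377,  e^(−rT) = 0.605773
E₀ = V₀·N(d₁) − D·e^(−rT)·N(d₂)
   = 374.7993·0.984608 − 177.2064·0.605773·0.929377 = 269.264788
B₀ = V₀ − E₀ = 374.7993 − 269.264788 = 105.534512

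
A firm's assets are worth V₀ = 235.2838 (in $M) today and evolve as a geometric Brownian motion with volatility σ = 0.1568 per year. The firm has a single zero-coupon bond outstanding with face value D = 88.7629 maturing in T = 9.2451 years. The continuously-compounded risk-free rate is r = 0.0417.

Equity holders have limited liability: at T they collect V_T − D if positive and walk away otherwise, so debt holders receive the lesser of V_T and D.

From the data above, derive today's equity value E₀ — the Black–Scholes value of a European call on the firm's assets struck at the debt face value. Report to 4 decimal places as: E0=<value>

E0=174.9517

Equity is a call on the firm's assets struck at D = 88.7629:
d₁ = [ln(V₀/D) + (r + σ²/2)T] / (σ√T)
   = [ln(235.2838/88.7629) + (0.0417 + 0.5·0.1568²)·9.2451] / (0.1568·√9.2451)
   = [0.974824 + 0.499172] / 0.476762 = 3.091678
d₂ = d₁ − σ√T = 3.091678 − 0.476762 = 2.614916
N(d₁) = 0.999005,  N(d₂) = 0.995538,  e^(−rT) = 0.680096
E₀ = V₀·N(d₁) − D·e^(−rT)·N(d₂)
   = 235.2838·0.999005 − 88.7629·0.680096·0.995538 = 174.951714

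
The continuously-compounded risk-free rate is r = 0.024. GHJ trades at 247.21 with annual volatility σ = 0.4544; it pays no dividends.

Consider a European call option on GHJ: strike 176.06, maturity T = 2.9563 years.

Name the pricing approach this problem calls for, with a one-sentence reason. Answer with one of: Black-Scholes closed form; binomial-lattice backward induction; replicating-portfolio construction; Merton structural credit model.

Key observation: a European-exercise option on GHJ struck at 176.06 — a GBM underlying with constant parameters — admits an analytic price: the data contain no early exercise, no discrete tree, no debt structure.

framework: Black-Scholes closed form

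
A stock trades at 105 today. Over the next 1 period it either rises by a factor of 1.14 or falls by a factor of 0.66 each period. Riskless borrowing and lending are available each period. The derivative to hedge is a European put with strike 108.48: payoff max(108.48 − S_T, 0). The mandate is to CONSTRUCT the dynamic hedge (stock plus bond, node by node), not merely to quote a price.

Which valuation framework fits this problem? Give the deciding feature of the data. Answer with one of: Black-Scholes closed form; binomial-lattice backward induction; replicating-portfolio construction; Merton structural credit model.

Key observation: the task asks for the hedge itself — share and bond holdings at every node of the 1-period tree on spot 105 with factors 1.14/0.66 — which is exactly what the replicating-portfolio construction produces.

framework: replicating-portfolio construction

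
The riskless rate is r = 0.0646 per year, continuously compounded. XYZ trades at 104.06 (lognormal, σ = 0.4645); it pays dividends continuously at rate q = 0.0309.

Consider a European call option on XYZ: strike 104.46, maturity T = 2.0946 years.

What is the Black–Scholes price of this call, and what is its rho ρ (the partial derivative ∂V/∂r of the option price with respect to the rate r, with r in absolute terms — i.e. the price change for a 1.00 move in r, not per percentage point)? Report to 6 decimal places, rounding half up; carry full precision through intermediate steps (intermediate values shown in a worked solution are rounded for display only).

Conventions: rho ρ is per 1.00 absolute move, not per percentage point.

σ√T = 0.4645·√2.0946 = 0.672258
d₁ = (ln(S/K) + (r−q+σ²/2)T) / (σ√T) = (ln(104.06/104.46) + (0.0646−0.0309+0.4645²/2)·2.0946) / 0.672258 = (-0.003837 + 0.296554) / 0.672258 = 0.435424
d₂ = d₁ − σ√T = 0.435424 − 0.672258 = -0.236835
e^{−rT} = 0.873444
e^{−qT} = 0.937327
N(d₁) = 0.668372,  N(d₂) = 0.406392
Call price V = S·e^{−qT}·N(d₁) − K·e^{−rT}·N(d₂) = 65.191877 − 37.079234 = 28.112643
ρ = K·T·e^{−rT}·N(d₂) = 77.666163

price = 28.112643
ρ = 77.666163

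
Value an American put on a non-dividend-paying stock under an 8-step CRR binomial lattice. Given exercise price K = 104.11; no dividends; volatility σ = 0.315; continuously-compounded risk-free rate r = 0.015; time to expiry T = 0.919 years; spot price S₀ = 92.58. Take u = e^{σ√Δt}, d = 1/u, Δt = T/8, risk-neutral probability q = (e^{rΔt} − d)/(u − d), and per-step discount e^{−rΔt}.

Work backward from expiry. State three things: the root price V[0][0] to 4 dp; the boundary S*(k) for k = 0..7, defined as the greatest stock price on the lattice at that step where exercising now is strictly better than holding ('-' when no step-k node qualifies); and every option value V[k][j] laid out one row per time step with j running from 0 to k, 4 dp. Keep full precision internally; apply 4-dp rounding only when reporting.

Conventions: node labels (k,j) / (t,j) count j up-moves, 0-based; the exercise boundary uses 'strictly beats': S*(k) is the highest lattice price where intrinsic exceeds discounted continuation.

params: Δt=0.11488 u=1.11267 d=0.89874 q=0.48140 e^(-rΔt)=0.99828
t_8 payoffs: 64.7022 55.3217 43.7082 29.3303 11.5300 0.0000 0.0000 0.0000 0.0000
t_7: node(7,0) S=43.8479 payoff=60.2621 vs cont=60.0828 → 60.2621 [stop]  node(7,1) S=54.2854 payoff=49.8246 vs cont=49.6454 → 49.8246 [stop]  node(7,2) S=67.2073 payoff=36.9027 vs cont=36.7234 → 36.9027 [stop]  node(7,3) S=83.2052 payoff=20.9048 vs cont=20.7256 → 20.9048 [stop]  node(7,4) S=103.0111 payoff=1.0989 vs cont=5.9692 → 5.9692 [wait]  node(7,5) S=127.5316 payoff=0.0000 vs cont=0.0000 → 0.0000 [wait]  node(7,6) S=157.8888 payoff=0.0000 vs cont=0.0000 → 0.0000 [wait]  node(7,7) S=195.4723 payoff=0.0000 vs cont=0.0000 → 0.0000 [wait]  ⇒ S*(7)=83.2052
t_6: node(6,0) S=48.7883 payoff=55.3217 vs cont=55.1424 → 55.3217 [stop]  node(6,1) S=60.4018 payoff=43.7082 vs cont=43.5290 → 43.7082 [stop]  node(6,2) S=74.7797 payoff=29.3303 vs cont=29.1511 → 29.3303 [stop]  node(6,3) S=92.5800 payoff=11.5300 vs cont=13.6913 → 13.6913 [wait]  node(6,4) S=114.6175 payoff=0.0000 vs cont=3.0903 → 3.0903 [wait]  node(6,5) S=141.9007 payoff=0.0000 vs cont=0.0000 → 0.0000 [wait]  node(6,6) S=175.6784 payoff=0.0000 vs cont=0.0000 → 0.0000 [wait]  ⇒ S*(6)=74.7797
t_5: node(5,0) S=54.2854 payoff=49.8246 vs cont=49.6454 → 49.8246 [stop]  node(5,1) S=67.2073 payoff=36.9027 vs cont=36.7234 → 36.9027 [stop]  node(5,2) S=83.2052 payoff=20.9048 vs cont=21.7642 → 21.7642 [wait]  node(5,3) S=103.0111 payoff=1.0989 vs cont=8.5732 → 8.5732 [wait]  node(5,4) S=127.5316 payoff=0.0000 vs cont=1.5999 → 1.5999 [wait]  node(5,5) S=157.8888 payoff=0.0000 vs cont=0.0000 → 0.0000 [wait]  ⇒ S*(5)=67.2073
t_4: node(4,0) S=60.4018 payoff=43.7082 vs cont=43.5290 → 43.7082 [stop]  node(4,1) S=74.7797 payoff=29.3303 vs cont=29.5641 → 29.5641 [wait]  node(4,2) S=92.5800 payoff=11.5300 vs cont=15.3876 → 15.3876 [wait]  node(4,3) S=114.6175 payoff=0.0000 vs cont=5.2073 → 5.2073 [wait]  node(4,4) S=141.9007 payoff=0.0000 vs cont=0.8283 → 0.8283 [wait]  ⇒ S*(4)=60.4018
t_3: node(3,0) S=67.2073 payoff=36.9027 vs cont=36.8358 → 36.9027 [stop]  node(3,1) S=83.2052 payoff=20.9048 vs cont=22.7004 → 22.7004 [wait]  node(3,2) S=103.0111 payoff=1.0989 vs cont=10.4688 → 10.4688 [wait]  node(3,3) S=127.5316 payoff=0.0000 vs cont=3.0939 → 3.0939 [wait]  ⇒ S*(3)=67.2073
t_2: node(2,0) S=74.7797 payoff=29.3303 vs cont=30.0140 → 30.0140 [wait]  node(2,1) S=92.5800 payoff=11.5300 vs cont=16.7832 → 16.7832 [wait]  node(2,2) S=114.6175 payoff=0.0000 vs cont=6.9067 → 6.9067 [wait]  ⇒ S*(2)=-
t_1: node(1,0) S=83.2052 payoff=20.9048 vs cont=23.6041 → 23.6041 [wait]  node(1,1) S=103.0111 payoff=1.0989 vs cont=12.0080 → 12.0080 [wait]  ⇒ S*(1)=-
t_0: node(0,0) S=92.5800 payoff=11.5300 vs cont=17.9907 → 17.9907 [wait]  ⇒ S*(0)=-

price = 17.9907
boundary = - - - 67.2073 60.4018 67.2073 74.7797 83.2052
tree:
17.9907
23.6041 12.0080
30.0140 16.7832 6.9067
36.9027 22.7004 10.4688 3.0939
43.7082 29.5641 15.3876 5.2073 0.8283
49.8246 36.9027 21.7642 8.5732 1.5999 0.0000
55.3217 43.7082 29.3303 13.6913 3.0903 0.0000 0.0000
60.2621 49.8246 36.9027 20.9048 5.9692 0.0000 0.0000 0.0000
64.7022 55.3217 43.7082 29.3303 11.5300 0.0000 0.0000 0.0000 0.0000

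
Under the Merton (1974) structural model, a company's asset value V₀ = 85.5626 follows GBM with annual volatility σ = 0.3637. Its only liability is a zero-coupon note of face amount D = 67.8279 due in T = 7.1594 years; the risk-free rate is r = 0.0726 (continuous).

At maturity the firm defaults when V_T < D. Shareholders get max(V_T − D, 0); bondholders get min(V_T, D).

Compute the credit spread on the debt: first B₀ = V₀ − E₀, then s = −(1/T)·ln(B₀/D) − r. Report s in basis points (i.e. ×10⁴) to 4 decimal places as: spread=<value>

Apply the equity-as-call identities (strike 67.8279, horizon 7.1594 years):
d₁ = [ln(V₀/D) + (r + σ²/2)T] / (σ√T)
   = [ln(85.5626/67.8279) + (0.0726 + 0.5·0.3637²)·7.1594] / (0.3637·√7.1594)
   = [0.232275 + 0.993287] / 0.973154 = 1.259370
d₂ = d₁ − σ√T = 1.259370 − 0.973154 = 0.286216
N(d₁) = 0.896052,  N(d₂) = 0.612644,  e^(−rT) = 0.594656
E₀ = V₀·N(d₁) − D·e^(−rT)·N(d₂)
   = 85.5626·0.896052 − 67.8279·0.594656·0.612644 = 51.957982
B₀ = V₀ − E₀ = 85.5626 − 51.957982 = 33.604618
spread = −(1/T)·ln(B₀/D) − r = −(1/7.1594)·ln(33.604618/67.8279) − 0.0726 = 0.02549623
in basis points: 0.02549623 × 10⁴ = 254.9623 bp

spread=254.9623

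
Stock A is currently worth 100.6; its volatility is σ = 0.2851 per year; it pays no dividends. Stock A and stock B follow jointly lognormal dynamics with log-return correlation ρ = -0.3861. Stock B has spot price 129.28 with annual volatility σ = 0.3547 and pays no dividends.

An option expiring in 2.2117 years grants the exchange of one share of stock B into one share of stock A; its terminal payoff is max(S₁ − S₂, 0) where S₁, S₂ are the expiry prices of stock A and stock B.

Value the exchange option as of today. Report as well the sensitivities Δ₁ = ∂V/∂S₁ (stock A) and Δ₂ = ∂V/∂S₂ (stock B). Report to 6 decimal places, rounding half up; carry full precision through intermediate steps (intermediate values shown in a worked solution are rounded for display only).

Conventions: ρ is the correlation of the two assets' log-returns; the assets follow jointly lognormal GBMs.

σ_eff = √(σ₁² + σ₂² − 2ρσ₁σ₂) = √(0.2851² + 0.3547² − 2·-0.3861·0.2851·0.3547) = 0.534025
d₁ = (ln(S₁/S₂) + (q₂ − q₁ + σ_eff²/2)T) / (σ_eff√T) = (ln(100.6/129.28) + (0.0 − 0.0 + 0.142591)·2.2117) / 0.794191 = 0.081266
d₂ = d₁ − σ_eff√T = 0.081266 − 0.794191 = -0.712924
N(d₁) = 0.532385,  N(d₂) = 0.237946
V = S₁·e^{−q₁T}·N(d₁) − S₂·e^{−q₂T}·N(d₂) = 53.557929 − 30.761702 = 22.796227
Key observation: pricing in stock B-units makes this a unit-strike call on the ratio S₁/S₂ — the risk-free rate cancels and cannot affect the value.
Δ₁ = e^{−q₁T}·N(d₁) = 0.532385;  Δ₂ = −e^{−q₂T}·N(d₂) = -0.237946

exchange price = 22.796227
Δ1 = 0.532385
Δ2 = -0.237946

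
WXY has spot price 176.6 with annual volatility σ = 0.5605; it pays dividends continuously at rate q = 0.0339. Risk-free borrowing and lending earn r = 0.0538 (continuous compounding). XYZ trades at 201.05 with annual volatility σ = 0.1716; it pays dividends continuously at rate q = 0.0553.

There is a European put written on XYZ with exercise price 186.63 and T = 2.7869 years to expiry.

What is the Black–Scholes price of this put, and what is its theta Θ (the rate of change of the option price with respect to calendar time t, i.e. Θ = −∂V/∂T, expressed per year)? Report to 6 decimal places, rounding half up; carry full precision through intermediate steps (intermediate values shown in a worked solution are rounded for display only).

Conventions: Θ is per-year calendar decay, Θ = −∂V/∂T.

σ√T = 0.1716·√2.7869 = 0.286469
d₁ = (ln(S/K) + (r−q+σ²/2)T) / (σ√T) = (ln(201.05/186.63) + (0.0538−0.0553+0.1716²/2)·2.7869) / 0.286469 = (0.074426 + 0.036852) / 0.286469 = 0.388445
d₂ = d₁ − σ√T = 0.388445 − 0.286469 = 0.101976
e^{−rT} = 0.860764
e^{−qT} = 0.857173
N(−d₁) = 0.348843,  N(−d₂) = 0.459388
Put price V = K·e^{−rT}·N(−d₂) − S·e^{−qT}·N(−d₁) = 73.798071 − 60.117790 = 13.680282
φ(d₁) = (1/√(2π))·e^{−d₁²/2} = 0.369952
Θ = −S·e^{−qT}·φ(d₁)·σ/(2√T) − q·S·e^{−qT}·N(−d₁) + r·K·e^{−rT}·N(−d₂) = −3.276755 − 3.324514 + 3.970336 = -2.630932

price = 13.680282
Θ = -2.630932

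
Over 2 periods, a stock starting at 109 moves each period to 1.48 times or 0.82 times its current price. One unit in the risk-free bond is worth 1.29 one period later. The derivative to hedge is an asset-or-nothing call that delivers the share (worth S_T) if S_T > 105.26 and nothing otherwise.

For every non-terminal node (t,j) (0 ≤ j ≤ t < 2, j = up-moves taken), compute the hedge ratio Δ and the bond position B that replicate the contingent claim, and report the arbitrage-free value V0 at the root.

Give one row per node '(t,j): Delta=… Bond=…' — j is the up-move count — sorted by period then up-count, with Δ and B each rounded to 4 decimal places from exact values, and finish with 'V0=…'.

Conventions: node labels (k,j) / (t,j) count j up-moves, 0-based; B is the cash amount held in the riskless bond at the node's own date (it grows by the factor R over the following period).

(0,0): Delta=1.2274 Bond=-28.4317
(1,0): Delta=2.2424 Bond=-127.4038
(1,1): Delta=1.0000 Bond=0.0000
V0=105.3500

Since d<R<u, set p* = (R−d)/(u−d) = 0.7121; price each node as the discounted p*-expectation of its children.
At maturity the claim pays: V(2,0)=0.0000, V(2,1)=132.2824, V(2,2)=238.7536
(1,0): S=89.3800. Δ = (V_up−V_dn)/(S_up−S_dn) = (132.2824−0.0000)/(132.2824−73.2916) = 2.2424. V = [p*·132.2824 + (1−p*)·0.0000]/1.29 = 73.0241. B = V − Δ·S = -127.4038.
(1,1): S=161.3200. Δ = (V_up−V_dn)/(S_up−S_dn) = (238.7536−132.2824)/(238.7536−132.2824) = 1.0000. V = [p*·238.7536 + (1−p*)·132.2824]/1.29 = 161.3200. B = V − Δ·S = 0.0000.
(0,0): S=109.0000. Δ = (V_up−V_dn)/(S_up−S_dn) = (161.3200−73.0241)/(161.3200−89.3800) = 1.2274. V = [p*·161.3200 + (1−p*)·73.0241]/1.29 = 105.3500. B = V − Δ·S = -28.4317.
As a check, the time-0 holding Δ(0,0)·S0 + B(0,0) comes to 105.3500 — exactly V0.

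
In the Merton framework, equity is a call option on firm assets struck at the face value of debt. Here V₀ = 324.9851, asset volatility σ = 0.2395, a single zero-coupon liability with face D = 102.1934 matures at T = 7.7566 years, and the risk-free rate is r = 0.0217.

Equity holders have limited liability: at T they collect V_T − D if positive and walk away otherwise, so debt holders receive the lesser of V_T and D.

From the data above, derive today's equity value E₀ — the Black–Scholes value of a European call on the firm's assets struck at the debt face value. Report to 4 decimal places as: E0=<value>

E0=239.5640

Work the structural quantities from V₀ = 324.9851 against face 102.1934:
d₁ = [ln(V₀/D) + (r + σ²/2)T] / (σ√T)
   = [ln(324.9851/102.1934) + (0.0217 + 0.5·0.2395²)·7.7566] / (0.2395·√7.7566)
   = [1.156912 + 0.390778] / 0.667024 = 2.320294
d₂ = d₁ − σ√T = 2.320294 − 0.667024 = 1.653270
N(d₁) = 0.989838,  N(d₂) = 0.950862,  e^(−rT) = 0.845085
E₀ = V₀·N(d₁) − D·e^(−rT)·N(d₂)
   = 324.9851·0.989838 − 102.1934·0.845085·0.950862 = 239.564001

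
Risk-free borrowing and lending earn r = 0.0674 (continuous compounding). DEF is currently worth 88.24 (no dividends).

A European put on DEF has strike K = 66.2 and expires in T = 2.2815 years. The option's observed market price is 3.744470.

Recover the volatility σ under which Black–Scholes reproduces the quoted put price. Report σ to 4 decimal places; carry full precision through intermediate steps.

At σ = 0.3361 the Black–Scholes value reproduces the quote:
σ√T = 0.3361·√2.2815 = 0.507667
d₁ = (ln(S/K) + (r+σ²/2)T) / (σ√T) = (ln(88.24/66.2) + (0.0674+0.3361²/2)·2.2815) / 0.507667 = (0.287380 + 0.282636) / 0.507667 = 1.122815
d₂ = d₁ − σ√T = 1.122815 − 0.507667 = 0.615148
e^{−rT} = 0.857467
N(−d₁) = 0.130758,  N(−d₂) = 0.269228
V = K·e^{−rT}·N(−d₂) − S·N(−d₁) = 15.282562 − 11.538092 = 3.744470 (equal to the quote); since ∂V/∂σ > 0 for all σ, the implied volatility is unique

sigma = 0.3361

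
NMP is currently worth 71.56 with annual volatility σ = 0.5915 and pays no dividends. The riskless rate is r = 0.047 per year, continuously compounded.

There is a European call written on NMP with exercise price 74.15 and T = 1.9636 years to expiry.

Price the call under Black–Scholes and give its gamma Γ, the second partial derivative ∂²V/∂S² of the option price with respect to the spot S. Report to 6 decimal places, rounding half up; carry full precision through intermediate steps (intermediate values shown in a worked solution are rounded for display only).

price = 24.390862
Γ = 0.005986

σ√T = 0.5915·√1.9636 = 0.828860
d₁ = (ln(S/K) + (r+σ²/2)T) / (σ√T) = (ln(71.56/74.15) + (0.047+0.5915²/2)·1.9636) / 0.828860 = (-0.035554 + 0.435794) / 0.828860 = 0.482880
d₂ = d₁ − σ√T = 0.482880 − 0.828860 = -0.345980
e^{−rT} = 0.911841
N(d₁) = 0.685410,  N(d₂) = 0.364679
Call price V = S·N(d₁) − K·e^{−rT}·N(d₂) = 49.047905 − 24.657043 = 24.390862
φ(d₁) = (1/√(2π))·e^{−d₁²/2} = 0.355040
Γ = φ(d₁) / (S·σ·√T) = 0.005986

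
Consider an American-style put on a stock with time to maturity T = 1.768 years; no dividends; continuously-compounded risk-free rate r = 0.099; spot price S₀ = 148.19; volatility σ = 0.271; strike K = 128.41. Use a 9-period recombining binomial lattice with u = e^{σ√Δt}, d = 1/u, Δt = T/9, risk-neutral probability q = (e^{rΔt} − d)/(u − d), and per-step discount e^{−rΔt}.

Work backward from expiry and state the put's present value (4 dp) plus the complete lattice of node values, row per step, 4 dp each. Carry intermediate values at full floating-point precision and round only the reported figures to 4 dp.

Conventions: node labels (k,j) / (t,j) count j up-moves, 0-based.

Δt=0.19644, u=1.12762, d=0.88682, q=0.55156, disc=e^(-rΔt)=0.98074
k=9 terminal: V=max(K-S,0) → 78.1364 64.4853 47.1274 25.0563 0.0000 0.0000 0.0000 0.0000 0.0000 0.0000
k=8: j=0 S=56.6897 intr=71.7203 cont=69.2471 V=71.7203[EX]; j=1 S=72.0830 intr=56.3270 cont=53.8538 V=56.3270[EX]; j=2 S=91.6562 intr=36.7538 cont=34.2807 V=36.7538[EX]; j=3 S=116.5441 intr=11.8659 cont=11.0198 V=11.8659[EX]; j=4 S=148.1900 intr=0.0000 cont=0.0000 V=0.0000[hold]; j=5 S=188.4289 intr=0.0000 cont=0.0000 V=0.0000[hold]; j=6 S=239.5941 intr=0.0000 cont=0.0000 V=0.0000[hold]; j=7 S=304.6525 intr=0.0000 cont=0.0000 V=0.0000[hold]; j=8 S=387.3766 intr=0.0000 cont=0.0000 V=0.0000[hold]
k=7: j=0 S=63.9247 intr=64.4853 cont=62.0121 V=64.4853[EX]; j=1 S=81.2826 intr=47.1274 cont=44.6543 V=47.1274[EX]; j=2 S=103.3537 intr=25.0563 cont=22.5831 V=25.0563[EX]; j=3 S=131.4179 intr=0.0000 cont=5.2186 V=5.2186[hold]; j=4 S=167.1026 intr=0.0000 cont=0.0000 V=0.0000[hold]; j=5 S=212.4770 intr=0.0000 cont=0.0000 V=0.0000[hold]; j=6 S=270.1721 intr=0.0000 cont=0.0000 V=0.0000[hold]; j=7 S=343.5335 intr=0.0000 cont=0.0000 V=0.0000[hold]
k=6: j=0 S=72.0830 intr=56.3270 cont=53.8538 V=56.3270[EX]; j=1 S=91.6562 intr=36.7538 cont=34.2807 V=36.7538[EX]; j=2 S=116.5441 intr=11.8659 cont=13.8428 V=13.8428[hold]; j=3 S=148.1900 intr=0.0000 cont=2.2952 V=2.2952[hold]; j=4 S=188.4289 intr=0.0000 cont=0.0000 V=0.0000[hold]; j=5 S=239.5941 intr=0.0000 cont=0.0000 V=0.0000[hold]; j=6 S=304.6525 intr=0.0000 cont=0.0000 V=0.0000[hold]
k=5: j=0 S=81.2826 intr=47.1274 cont=44.6543 V=47.1274[EX]; j=1 S=103.3537 intr=25.0563 cont=23.6525 V=25.0563[EX]; j=2 S=131.4179 intr=0.0000 cont=7.3296 V=7.3296[hold]; j=3 S=167.1026 intr=0.0000 cont=1.0094 V=1.0094[hold]; j=4 S=212.4770 intr=0.0000 cont=0.0000 V=0.0000[hold]; j=5 S=270.1721 intr=0.0000 cont=0.0000 V=0.0000[hold]
k=4: j=0 S=91.6562 intr=36.7538 cont=34.2807 V=36.7538[EX]; j=1 S=116.5441 intr=11.8659 cont=14.9847 V=14.9847[hold]; j=2 S=148.1900 intr=0.0000 cont=3.7696 V=3.7696[hold]; j=3 S=188.4289 intr=0.0000 cont=0.4439 V=0.4439[hold]; j=4 S=239.5941 intr=0.0000 cont=0.0000 V=0.0000[hold]
k=3: j=0 S=103.3537 intr=25.0563 cont=24.2702 V=25.0563[EX]; j=1 S=131.4179 intr=0.0000 cont=8.6294 V=8.6294[hold]; j=2 S=167.1026 intr=0.0000 cont=1.8980 V=1.8980[hold]; j=3 S=212.4770 intr=0.0000 cont=0.1952 V=0.1952[hold]
k=2: j=0 S=116.5441 intr=11.8659 cont=15.6878 V=15.6878[hold]; j=1 S=148.1900 intr=0.0000 cont=4.8220 V=4.8220[hold]; j=2 S=188.4289 intr=0.0000 cont=0.9404 V=0.9404[hold]
k=1: j=0 S=131.4179 intr=0.0000 cont=9.5079 V=9.5079[hold]; j=1 S=167.1026 intr=0.0000 cont=2.6294 V=2.6294[hold]
k=0: j=0 S=148.1900 intr=0.0000 cont=5.6039 V=5.6039[hold]

price = 5.6039
tree:
5.6039
9.5079 2.6294
15.6878 4.8220 0.9404
25.0563 8.6294 1.8980 0.1952
36.7538 14.9847 3.7696 0.4439 0.0000
47.1274 25.0563 7.3296 1.0094 0.0000 0.0000
56.3270 36.7538 13.8428 2.2952 0.0000 0.0000 0.0000
64.4853 47.1274 25.0563 5.2186 0.0000 0.0000 0.0000 0.0000
71.7203 56.3270 36.7538 11.8659 0.0000 0.0000 0.0000 0.0000 0.0000
78.1364 64.4853 47.1274 25.0563 0.0000 0.0000 0.0000 0.0000 0.0000 0.0000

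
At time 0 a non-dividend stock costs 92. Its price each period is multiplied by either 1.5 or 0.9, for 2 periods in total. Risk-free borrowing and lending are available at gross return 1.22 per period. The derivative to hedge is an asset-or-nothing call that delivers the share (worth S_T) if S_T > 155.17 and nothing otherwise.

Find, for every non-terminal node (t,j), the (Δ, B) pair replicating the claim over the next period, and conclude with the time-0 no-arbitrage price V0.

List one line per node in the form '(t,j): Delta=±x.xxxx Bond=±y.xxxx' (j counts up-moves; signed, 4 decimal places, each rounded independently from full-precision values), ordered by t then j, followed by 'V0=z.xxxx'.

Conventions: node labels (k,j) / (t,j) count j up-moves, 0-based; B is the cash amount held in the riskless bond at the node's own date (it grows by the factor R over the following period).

(0,0): Delta=1.6393 Bond=-111.2604
(1,0): Delta=0.0000 Bond=0.0000
(1,1): Delta=2.5000 Bond=-254.5082
V0=39.5593

Since d<R<u, set p* = (R−d)/(u−d) = 0.5333; price each node as the discounted p*-expectation of its children.
Terminal payoffs: V(2,0)=0.0000, V(2,1)=0.0000, V(2,2)=207.0000
  t=1,j=0: stock 82.8000 → up 124.2000 (V=0.0000), down 74.5200 (V=0.0000). Price 0.0000; hedge Δ=0.0000, bond B=0.0000.
  t=1,j=1: stock 138.0000 → up 207.0000 (V=207.0000), down 124.2000 (V=0.0000). Price 90.4918; hedge Δ=2.5000, bond B=-254.5082.
  t=0,j=0: stock 92.0000 → up 138.0000 (V=90.4918), down 82.8000 (V=0.0000). Price 39.5593; hedge Δ=1.6393, bond B=-111.2604.
Check: Δ(0,0)·S0 + B(0,0) = 39.5593 = V0.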